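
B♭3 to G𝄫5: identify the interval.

B to G spans six letter names (B-C-D-E-F-G), plus an octave: a thirteenth.
Bb3 to Gbb5 spans 19 semitones — two semitones narrower than the major thirteenth (21) — giving a diminished thirteenth.
(Equivalently, a compound diminished sixth: a diminished sixth plus an octave.)

diminished thirteenth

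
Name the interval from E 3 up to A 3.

perfect fourth

E to A spans four letter names (E-F-G-A) — that makes it a fourth of some quality.
Counting semitones, E3→A3 is 5, which is the perfect fourth.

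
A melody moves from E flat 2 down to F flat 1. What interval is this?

major seventh

Descending from Eb2 to Fb1 is the same interval as ascending Fb1 to Eb2.
F to E spans seven letter names (F-G-A-B-C-D-E) — that makes it a seventh of some quality.
Fb1 to Eb2 is 11 semitones, matching the major seventh exactly, so the quality is major.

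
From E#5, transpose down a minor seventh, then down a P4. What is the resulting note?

E#5 down a minor seventh → F##4 (10 semitones).
A perfect fourth down from F##4 is C##4.

C##4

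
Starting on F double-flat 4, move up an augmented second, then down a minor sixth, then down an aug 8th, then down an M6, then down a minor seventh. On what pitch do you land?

Fbb4 up an augmented second → Gb4 (3 semitones).
Gb4 down a minor sixth → Bb3 (8 semitones).
An augmented octave down from Bb3 is Bbb2.
Bbb2 down a major sixth → Dbb2 (9 semitones).
Down a minor seventh from Dbb2: Ebb1 (10 semitones down).

E double-flat 1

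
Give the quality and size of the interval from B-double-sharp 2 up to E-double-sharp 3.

B to E spans four letter names (B-C-D-E) — that makes it a fourth of some quality.
B##2 to E##3 is 5 semitones, matching the perfect fourth exactly, so the quality is perfect.

perfect fourth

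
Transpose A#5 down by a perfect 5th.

Counting five letter names down from A lands on D.
A perfect fifth spans 7 semitones, so from A#5 the target pitch is D#5.

D#5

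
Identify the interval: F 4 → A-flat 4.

minor third

F to A spans three letter names (F-G-A), so the interval is some kind of third.
F4 to Ab4 is 3 semitones, a half step short of the major third (4), so this is minor.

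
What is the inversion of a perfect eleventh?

perfect 5th

First reduce the compound perfect eleventh to its simple form, a perfect fourth.
The rule of nine gives the new number: 9 − 4 = 5, so a fourth becomes a fifth.
And perfect stays perfect under inversion, so we get a perfect fifth.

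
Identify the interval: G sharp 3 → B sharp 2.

Descending from G#3 to B#2 is the same interval as ascending B#2 to G#3.
B to G spans six letter names (B-C-D-E-F-G) — that makes it a sixth of some quality.
At 8 semitones, B#2→G#3 falls one short of a major sixth: minor.

minor sixth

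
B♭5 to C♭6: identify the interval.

B to C spans two letter names (B-C) — that makes it a second of some quality.
A major second would be 2 semitones, but Bb5 to Cb6 is 1 — one semitone narrower, making it a minor second.

m2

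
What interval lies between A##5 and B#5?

minor 2nd

A to B spans two letter names (A-B), so the interval is some kind of second.
A major second would be 2 semitones, but A##5 to B#5 is 1 — one semitone narrower, making it a minor second.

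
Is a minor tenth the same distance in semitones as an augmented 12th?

A minor tenth is 15 semitones but an augmented twelfth is 20 semitones — different sizes.

No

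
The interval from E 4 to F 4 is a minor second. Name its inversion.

The rule of nine gives the new number: 9 − 2 = 7, so a second becomes a seventh.
Quality inverts too: minor becomes major. That makes the inversion a major seventh.

M7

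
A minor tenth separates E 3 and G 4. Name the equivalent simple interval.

minor 3rd

Subtracting seven from the interval number removes an octave: 10 − 7 = 3.
So a minor tenth is an octave plus a minor third. The quality is unchanged.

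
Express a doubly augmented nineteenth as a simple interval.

doubly augmented fifth

Take out 2 octaves (14 from the number): 19 − 14 = 5.
That makes a doubly augmented nineteenth a compound doubly augmented fifth — 2 octaves plus a doubly augmented fifth.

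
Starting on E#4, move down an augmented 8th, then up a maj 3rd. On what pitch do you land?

An augmented octave down from E#4 is E3.
A major third up from E3 is G#3.

G#3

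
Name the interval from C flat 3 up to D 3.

augmented second

C to D spans two letter names (C-D): a second.
A major second would be 2 semitones; Cb3 to D3 is 3, one semitone wider, so the interval is augmented.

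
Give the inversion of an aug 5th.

Interval numbers invert to sum to nine: 5 + 4 = 9, so a fifth inverts to a fourth.
And augmented becomes diminished under inversion, so we get a diminished fourth.

diminished fourth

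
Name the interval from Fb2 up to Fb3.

F to F is the same letter name, plus an octave — that makes it an octave of some quality.
Fb2 to Fb3 is 12 semitones, matching the perfect octave exactly, so the quality is perfect.

perfect octave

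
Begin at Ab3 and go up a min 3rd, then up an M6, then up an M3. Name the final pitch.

A minor third up from Ab3 is Cb4.
A major sixth up from Cb4 is Ab4.
Ab4 up a major third → C5 (4 semitones).

C5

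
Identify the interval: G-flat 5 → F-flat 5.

Descending from Gb5 to Fb5 is the same interval as ascending Fb5 to Gb5.
F to G spans two letter names (F-G): a second.
Fb5 to Gb5 is 2 semitones, matching the major second exactly, so the quality is major.

major second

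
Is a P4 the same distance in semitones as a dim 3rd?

A perfect fourth is 5 semitones but a diminished third is 2 semitones — different sizes.

No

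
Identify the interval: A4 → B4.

A to B spans two letter names (A-B), so the interval is some kind of second.
Counting semitones, A4→B4 is 2, which is the major second.

major 2nd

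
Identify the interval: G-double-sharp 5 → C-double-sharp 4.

Descending from G##5 to C##4 is the same interval as ascending C##4 to G##5.
C to G spans five letter names (C-D-E-F-G), plus an octave, so the interval is some kind of twelfth.
Counting semitones, C##4→G##5 is 19, which is the perfect twelfth.
(Equivalently, a compound perfect fifth: a perfect fifth plus an octave.)

P12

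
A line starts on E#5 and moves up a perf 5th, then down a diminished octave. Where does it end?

B##4

E#5 up a perfect fifth → B#5 (7 semitones).
Down a diminished octave from B#5: B##4 (11 semitones down).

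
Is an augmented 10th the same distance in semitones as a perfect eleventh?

Yes

Both span 17 semitones: an augmented tenth and a perfect eleventh are the same chromatic distance.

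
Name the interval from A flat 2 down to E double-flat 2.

augmented fourth

Descending from Ab2 to Ebb2 is the same interval as ascending Ebb2 to Ab2.
E to A spans four letter names (E-F-G-A), so the interval is some kind of fourth.
Ebb2 to Ab2 spans 6 semitones — one semitone wider than the perfect fourth (5) — giving an augmented fourth.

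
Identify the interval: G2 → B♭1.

Descending from G2 to Bb1 is the same interval as ascending Bb1 to G2.
B to G spans six letter names (B-C-D-E-F-G): a sixth.
Counting semitones, Bb1→G2 is 9, which is the major sixth.

major sixth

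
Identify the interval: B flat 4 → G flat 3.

Descending from Bb4 to Gb3 is the same interval as ascending Gb3 to Bb4.
G to B spans three letter names (G-A-B), plus an octave, so the interval is some kind of tenth.
Gb3 to Bb4 is 16 semitones, matching the major tenth exactly, so the quality is major.
(Equivalently, a compound major third: a major third plus an octave.)

major tenth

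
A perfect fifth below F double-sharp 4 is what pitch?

Five letter names down from F: B.
A perfect fifth is 7 semitones; 7 semitones down from F##4 gives B#3.

B sharp 3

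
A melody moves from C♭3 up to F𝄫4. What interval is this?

diminished eleventh

C to F spans four letter names (C-D-E-F), plus an octave, so the interval is some kind of eleventh.
A perfect eleventh would be 17 semitones; Cb3 to Fbb4 is 16, one semitone narrower, so the interval is diminished.
(Equivalently, a compound diminished fourth: a diminished fourth plus an octave.)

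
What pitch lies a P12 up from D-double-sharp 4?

Five letters up from D (plus an octave) reaches A.
A perfect twelfth spans 19 semitones, so from D##4 the target pitch is A##5.

A-double-sharp 5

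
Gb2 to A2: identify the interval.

augmented second

G to A spans two letter names (G-A): a second.
Gb2 to A2 spans 3 semitones — one semitone wider than the major second (2) — giving an augmented second.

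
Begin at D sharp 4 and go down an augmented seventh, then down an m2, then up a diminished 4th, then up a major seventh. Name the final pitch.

F 4

D#4 down an augmented seventh → Eb3 (12 semitones).
A minor second down from Eb3 is D3.
Up a diminished fourth from D3: Gb3 (4 semitones up).
A major seventh up from Gb3 is F4.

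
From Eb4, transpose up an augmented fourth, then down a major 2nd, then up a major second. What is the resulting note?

Eb4 up an augmented fourth → A4 (6 semitones).
Down a major second from A4: G4 (2 semitones down).
A major second up from G4 is A4.

A4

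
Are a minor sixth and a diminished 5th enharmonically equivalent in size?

A minor sixth is 8 semitones but a diminished fifth is 6 semitones — different sizes.

No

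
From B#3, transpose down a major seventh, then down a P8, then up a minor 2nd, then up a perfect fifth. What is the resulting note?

A2

A major seventh down from B#3 is C#3.
A perfect octave down from C#3 is C#2.
Up a minor second from C#2: D2 (1 semitone up).
A perfect fifth up from D2 is A2.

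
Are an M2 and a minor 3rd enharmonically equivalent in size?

A major second spans 2 semitones; a minor third spans 3 semitones. They differ by 1.

No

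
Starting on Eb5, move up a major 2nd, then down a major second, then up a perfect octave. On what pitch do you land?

Eb6

A major second up from Eb5 is F5.
F5 down a major second → Eb5 (2 semitones).
A perfect octave up from Eb5 is Eb6.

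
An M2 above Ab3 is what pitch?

Bb3

Counting two letter names up from A lands on B.
A major second spans 2 semitones, so from Ab3 the target pitch is Bb3.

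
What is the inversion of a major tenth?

First reduce the compound major tenth to its simple form, a major third.
The rule of nine gives the new number: 9 − 3 = 6, so a third becomes a sixth.
Quality inverts too: major becomes minor. That makes the inversion a minor sixth.

minor 6th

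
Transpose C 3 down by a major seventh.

The seventh takes the letter from C down to D.
A major seventh spans 11 semitones, so from C3 the target pitch is Db2.

D-flat 2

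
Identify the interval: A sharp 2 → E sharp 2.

perfect fourth

Descending from A#2 to E#2 is the same interval as ascending E#2 to A#2.
E to A spans four letter names (E-F-G-A), so the interval is some kind of fourth.
E#2 to A#2 is 5 semitones, matching the perfect fourth exactly, so the quality is perfect.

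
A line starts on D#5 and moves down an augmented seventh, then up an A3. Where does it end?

G#4

D#5 down an augmented seventh → Eb4 (12 semitones).
Up an augmented third from Eb4: G#4 (5 semitones up).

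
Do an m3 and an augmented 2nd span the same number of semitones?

A minor third = 3 semitones = an augmented second; enharmonically equal.

Yes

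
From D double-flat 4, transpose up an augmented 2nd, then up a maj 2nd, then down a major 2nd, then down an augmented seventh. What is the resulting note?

An augmented second up from Dbb4 is Eb4.
Eb4 up a major second → F4 (2 semitones).
A major second down from F4 is Eb4.
Down an augmented seventh from Eb4: Fbb3 (12 semitones down).

F double-flat 3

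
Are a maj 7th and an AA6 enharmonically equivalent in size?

Both span 11 semitones: a major seventh and a doubly augmented sixth are the same chromatic distance.

Yes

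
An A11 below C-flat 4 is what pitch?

Four letters down from C (plus an octave) reaches G.
An augmented eleventh spans 18 semitones, so from Cb4 the target pitch is Gbb2.

G-double-flat 2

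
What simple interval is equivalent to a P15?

perfect 8th

Subtracting seven from the interval number removes an octave: 15 − 7 = 8.
Quality carries through unchanged, so the simple form is a perfect octave.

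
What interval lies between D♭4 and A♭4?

perfect 5th

D to A spans five letter names (D-E-F-G-A), so the interval is some kind of fifth.
The perfect fifth spans 7 semitones, and Db4 to Ab4 is exactly 7 semitones — so this is a perfect fifth.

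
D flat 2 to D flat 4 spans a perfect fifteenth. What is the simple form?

P8

Each octave removed subtracts seven from the number: 15 − 7 = 8.
So a perfect fifteenth is an octave plus a perfect octave. The quality is unchanged.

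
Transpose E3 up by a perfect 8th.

E4

The letter stays E (same as the start), shifted an octave up.
A perfect octave is 12 semitones; 12 semitones up from E3 gives E4.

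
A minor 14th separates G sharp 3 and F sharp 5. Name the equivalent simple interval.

Take out an octave (7 from the number): 14 − 7 = 7.
So a minor fourteenth is an octave plus a minor seventh. The quality is unchanged.

minor seventh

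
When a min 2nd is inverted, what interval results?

Interval numbers invert to sum to nine: 2 + 7 = 9, so a second inverts to a seventh.
Quality inverts too: minor becomes major. That makes the inversion a major seventh.

M7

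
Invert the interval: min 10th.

First reduce the compound minor tenth to its simple form, a minor third.
Inverted interval numbers add to nine, so a third pairs with a sixth (3 + 6 = 9).
The quality also flips — minor becomes major — giving a major sixth.

M6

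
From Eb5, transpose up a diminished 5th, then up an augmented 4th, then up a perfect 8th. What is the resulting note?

A diminished fifth up from Eb5 is Bbb5.
An augmented fourth up from Bbb5 is Eb6.
Up a perfect octave from Eb6: Eb7 (12 semitones up).

Eb7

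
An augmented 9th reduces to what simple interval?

augmented second

Take out an octave (7 from the number): 9 − 7 = 2.
That makes an augmented ninth a compound augmented second — an octave plus an augmented second.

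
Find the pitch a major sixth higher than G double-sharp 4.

The sixth takes the letter from G up to E.
A major sixth is 9 semitones; 9 semitones up from G##4 gives E##5.

E double-sharp 5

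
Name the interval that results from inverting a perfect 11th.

perfect 5th

First reduce the compound perfect eleventh to its simple form, a perfect fourth.
Interval numbers invert to sum to nine: 4 + 5 = 9, so a fourth inverts to a fifth.
Quality inverts too: perfect stays perfect. That makes the inversion a perfect fifth.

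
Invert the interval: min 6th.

The rule of nine gives the new number: 9 − 6 = 3, so a sixth becomes a third.
Quality inverts too: minor becomes major. That makes the inversion a major third.

major 3rd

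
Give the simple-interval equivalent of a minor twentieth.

Subtracting seven from the interval number removes an octave: 20 − 14 = 6.
Quality carries through unchanged, so the simple form is a minor sixth.

m6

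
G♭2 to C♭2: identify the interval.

perfect 5th

Descending from Gb2 to Cb2 is the same interval as ascending Cb2 to Gb2.
C to G spans five letter names (C-D-E-F-G) — that makes it a fifth of some quality.
Counting semitones, Cb2→Gb2 is 7, which is the perfect fifth.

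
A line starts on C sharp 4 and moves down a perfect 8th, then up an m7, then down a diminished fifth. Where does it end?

E sharp 3

A perfect octave down from C#4 is C#3.
C#3 up a minor seventh → B3 (10 semitones).
A diminished fifth down from B3 is E#3.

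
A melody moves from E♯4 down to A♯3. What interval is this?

Descending from E#4 to A#3 is the same interval as ascending A#3 to E#4.
A to E spans five letter names (A-B-C-D-E) — that makes it a fifth of some quality.
The perfect fifth spans 7 semitones, and A#3 to E#4 is exactly 7 semitones — so this is a perfect fifth.

perfect fifth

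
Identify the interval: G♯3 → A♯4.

G to A spans two letter names (G-A), plus an octave: a ninth.
G#3 to A#4 is 14 semitones, matching the major ninth exactly, so the quality is major.
(Equivalently, a compound major second: a major second plus an octave.)

M9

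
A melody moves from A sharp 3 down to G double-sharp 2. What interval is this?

minor 9th

Descending from A#3 to G##2 is the same interval as ascending G##2 to A#3.
G to A spans two letter names (G-A), plus an octave, so the interval is some kind of ninth.
G##2 to A#3 is 13 semitones, a half step short of the major ninth (14), so this is minor.
(Equivalently, a compound minor second: a minor second plus an octave.)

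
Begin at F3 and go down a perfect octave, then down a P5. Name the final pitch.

Down a perfect octave from F3: F2 (12 semitones down).
Down a perfect fifth from F2: Bb1 (7 semitones down).

Bb1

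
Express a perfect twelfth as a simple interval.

Subtracting seven from the interval number removes an octave: 12 − 7 = 5.
So a perfect twelfth is an octave plus a perfect fifth. The quality is unchanged.

P5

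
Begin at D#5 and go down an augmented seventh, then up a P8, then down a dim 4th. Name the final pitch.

B4

Down an augmented seventh from D#5: Eb4 (12 semitones down).
A perfect octave up from Eb4 is Eb5.
A diminished fourth down from Eb5 is B4.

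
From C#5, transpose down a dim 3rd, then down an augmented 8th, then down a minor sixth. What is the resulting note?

Down a diminished third from C#5: A##4 (2 semitones down).
Down an augmented octave from A##4: A#3 (13 semitones down).
Down a minor sixth from A#3: C##3 (8 semitones down).

C##3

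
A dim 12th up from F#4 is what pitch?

The twelfth's letter: F up five letter names plus an octave → C.
A diminished twelfth is 18 semitones; 18 semitones up from F#4 gives C6.

C6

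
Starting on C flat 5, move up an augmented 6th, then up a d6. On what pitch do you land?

F flat 6

An augmented sixth up from Cb5 is A5.
Up a diminished sixth from A5: Fb6 (7 semitones up).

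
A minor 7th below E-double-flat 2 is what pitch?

Seven letter names down from E: F.
Moving 10 semitones down from Ebb2 (the size of a minor seventh) reaches Fb1.

F-flat 1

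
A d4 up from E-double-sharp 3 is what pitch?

A-sharp 3

Four letter names up from E: A.
A diminished fourth spans 4 semitones, so from E##3 the target pitch is A#3.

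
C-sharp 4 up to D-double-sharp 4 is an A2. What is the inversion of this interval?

Interval numbers invert to sum to nine: 2 + 7 = 9, so a second inverts to a seventh.
The quality also flips — augmented becomes diminished — giving a diminished seventh.

d7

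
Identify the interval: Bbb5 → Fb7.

B to F spans five letter names (B-C-D-E-F), plus an octave: a twelfth.
The perfect twelfth spans 19 semitones, and Bbb5 to Fb7 is exactly 19 semitones — so this is a perfect twelfth.
(Equivalently, a compound perfect fifth: a perfect fifth plus an octave.)

perfect 12th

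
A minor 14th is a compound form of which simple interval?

m7

Subtracting seven from the interval number removes an octave: 14 − 7 = 7.
So a minor fourteenth is an octave plus a minor seventh. The quality is unchanged.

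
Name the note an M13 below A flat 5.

Counting six letter names plus an octave down from A lands on C.
A major thirteenth spans 21 semitones, so from Ab5 the target pitch is Cb4.

C flat 4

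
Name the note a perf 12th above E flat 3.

Five letters up from E (plus an octave) reaches B.
A perfect twelfth spans 19 semitones, so from Eb3 the target pitch is Bb4.

B flat 4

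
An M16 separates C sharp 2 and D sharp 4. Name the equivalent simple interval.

Subtracting seven from the interval number removes an octave: 16 − 14 = 2.
That makes a major sixteenth a compound major second — 2 octaves plus a major second.

M2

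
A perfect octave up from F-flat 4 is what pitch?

F-flat 5

The letter stays F (same as the start), shifted an octave up.
A perfect octave spans 12 semitones, so from Fb4 the target pitch is Fb5.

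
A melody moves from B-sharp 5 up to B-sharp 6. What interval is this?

perfect octave

B to B is the same letter name, plus an octave — that makes it an octave of some quality.
B#5 to B#6 is 12 semitones, matching the perfect octave exactly, so the quality is perfect.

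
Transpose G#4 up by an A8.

An octave keeps the letter name G, an octave up from G.
An augmented octave is 13 semitones; 13 semitones up from G#4 gives G##5.

G##5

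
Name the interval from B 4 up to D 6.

B to D spans three letter names (B-C-D), plus an octave — that makes it a tenth of some quality.
At 15 semitones, B4→D6 falls one short of a major tenth: minor.
(Equivalently, a compound minor third: a minor third plus an octave.)

minor 10th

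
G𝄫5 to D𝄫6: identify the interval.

G to D spans five letter names (G-A-B-C-D) — that makes it a fifth of some quality.
Gbb5 to Dbb6 is 7 semitones, matching the perfect fifth exactly, so the quality is perfect.

perfect 5th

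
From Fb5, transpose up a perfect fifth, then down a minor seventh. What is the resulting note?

Db5

Up a perfect fifth from Fb5: Cb6 (7 semitones up).
Down a minor seventh from Cb6: Db5 (10 semitones down).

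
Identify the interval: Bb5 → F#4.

Descending from Bb5 to F#4 is the same interval as ascending F#4 to Bb5.
F to B spans four letter names (F-G-A-B), plus an octave, so the interval is some kind of eleventh.
A perfect eleventh would be 17 semitones; F#4 to Bb5 is 16, one semitone narrower, so the interval is diminished.
(Equivalently, a compound diminished fourth: a diminished fourth plus an octave.)

diminished eleventh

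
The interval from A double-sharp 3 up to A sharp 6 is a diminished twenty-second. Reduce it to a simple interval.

Subtracting seven from the interval number removes an octave: 22 − 14 = 8.
So a diminished twenty-second is 2 octaves plus a diminished octave. The quality is unchanged.

diminished octave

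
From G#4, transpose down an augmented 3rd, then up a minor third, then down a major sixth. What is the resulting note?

Bbb3

G#4 down an augmented third → Eb4 (5 semitones).
Up a minor third from Eb4: Gb4 (3 semitones up).
Down a major sixth from Gb4: Bbb3 (9 semitones down).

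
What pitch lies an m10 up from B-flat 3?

Counting three letter names plus an octave up from B lands on D.
A minor tenth is 15 semitones; 15 semitones up from Bb3 gives Db5.

D-flat 5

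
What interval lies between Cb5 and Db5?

major second

C to D spans two letter names (C-D) — that makes it a second of some quality.
The major second spans 2 semitones, and Cb5 to Db5 is exactly 2 semitones — so this is a major second.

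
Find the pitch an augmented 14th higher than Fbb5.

Eb7

The fourteenth's letter: F up seven letter names plus an octave → E.
An augmented fourteenth spans 24 semitones, so from Fbb5 the target pitch is Eb7.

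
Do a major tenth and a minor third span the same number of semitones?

16 semitones (major tenth) vs 3 semitones (minor third): not equal.

No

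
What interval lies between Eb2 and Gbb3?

diminished 10th

E to G spans three letter names (E-F-G), plus an octave — that makes it a tenth of some quality.
The major tenth is 16 semitones; here we have 14, two semitones narrower: diminished.
(Equivalently, a compound diminished third: a diminished third plus an octave.)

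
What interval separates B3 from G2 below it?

major 10th

Descending from B3 to G2 is the same interval as ascending G2 to B3.
G to B spans three letter names (G-A-B), plus an octave — that makes it a tenth of some quality.
The major tenth spans 16 semitones, and G2 to B3 is exactly 16 semitones — so this is a major tenth.
(Equivalently, a compound major third: a major third plus an octave.)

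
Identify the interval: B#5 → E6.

d4

B to E spans four letter names (B-C-D-E) — that makes it a fourth of some quality.
B#5 to E6 spans 4 semitones — one semitone narrower than the perfect fourth (5) — giving a diminished fourth.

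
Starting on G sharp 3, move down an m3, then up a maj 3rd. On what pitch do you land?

G double-sharp 3

G#3 down a minor third → E#3 (3 semitones).
E#3 up a major third → G##3 (4 semitones).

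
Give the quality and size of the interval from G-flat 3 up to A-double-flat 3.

minor second

G to A spans two letter names (G-A): a second.
Gb3 to Abb3 is 1 semitone, a half step short of the major second (2), so this is minor.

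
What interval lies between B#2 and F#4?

B to F spans five letter names (B-C-D-E-F), plus an octave — that makes it a twelfth of some quality.
B#2 to F#4 spans 18 semitones — one semitone narrower than the perfect twelfth (19) — giving a diminished twelfth.
(Equivalently, a compound diminished fifth: a diminished fifth plus an octave.)

diminished 12th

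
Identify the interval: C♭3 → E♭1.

minor thirteenth

Descending from Cb3 to Eb1 is the same interval as ascending Eb1 to Cb3.
E to C spans six letter names (E-F-G-A-B-C), plus an octave, so the interval is some kind of thirteenth.
A major thirteenth would be 21 semitones, but Eb1 to Cb3 is 20 — one semitone narrower, making it a minor thirteenth.
(Equivalently, a compound minor sixth: a minor sixth plus an octave.)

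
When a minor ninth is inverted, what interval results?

major 7th

First reduce the compound minor ninth to its simple form, a minor second.
The rule of nine gives the new number: 9 − 2 = 7, so a second becomes a seventh.
The quality also flips — minor becomes major — giving a major seventh.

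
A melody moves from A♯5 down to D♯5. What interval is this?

perfect fifth

Descending from A#5 to D#5 is the same interval as ascending D#5 to A#5.
D to A spans five letter names (D-E-F-G-A) — that makes it a fifth of some quality.
The perfect fifth spans 7 semitones, and D#5 to A#5 is exactly 7 semitones — so this is a perfect fifth.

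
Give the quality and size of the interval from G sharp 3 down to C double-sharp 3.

Descending from G#3 to C##3 is the same interval as ascending C##3 to G#3.
C to G spans five letter names (C-D-E-F-G) — that makes it a fifth of some quality.
A perfect fifth would be 7 semitones; C##3 to G#3 is 6, one semitone narrower, so the interval is diminished.

diminished fifth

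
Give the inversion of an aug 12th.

First reduce the compound augmented twelfth to its simple form, an augmented fifth.
Inverted interval numbers add to nine, so a fifth pairs with a fourth (5 + 4 = 9).
And augmented becomes diminished under inversion, so we get a diminished fourth.

diminished 4th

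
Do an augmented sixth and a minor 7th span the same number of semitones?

Yes

An augmented sixth spans 10 semitones, and a minor seventh also spans 10 semitones — they're enharmonic.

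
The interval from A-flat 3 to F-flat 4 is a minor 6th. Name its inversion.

Interval numbers invert to sum to nine: 6 + 3 = 9, so a sixth inverts to a third.
Quality inverts too: minor becomes major. That makes the inversion a major third.

major 3rd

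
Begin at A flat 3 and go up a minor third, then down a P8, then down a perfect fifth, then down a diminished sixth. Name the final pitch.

Ab3 up a minor third → Cb4 (3 semitones).
Cb4 down a perfect octave → Cb3 (12 semitones).
Cb3 down a perfect fifth → Fb2 (7 semitones).
A diminished sixth down from Fb2 is A1.

A 1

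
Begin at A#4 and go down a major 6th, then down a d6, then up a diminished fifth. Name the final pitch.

A#4 down a major sixth → C#4 (9 semitones).
A diminished sixth down from C#4 is E##3.
Up a diminished fifth from E##3: B#3 (6 semitones up).

B#3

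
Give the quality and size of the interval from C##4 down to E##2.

Descending from C##4 to E##2 is the same interval as ascending E##2 to C##4.
E to C spans six letter names (E-F-G-A-B-C), plus an octave — that makes it a thirteenth of some quality.
At 20 semitones, E##2→C##4 falls one short of a major thirteenth: minor.
(Equivalently, a compound minor sixth: a minor sixth plus an octave.)

minor 13th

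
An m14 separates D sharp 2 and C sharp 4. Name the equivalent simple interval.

Take out an octave (7 from the number): 14 − 7 = 7.
That makes a minor fourteenth a compound minor seventh — an octave plus a minor seventh.

minor seventh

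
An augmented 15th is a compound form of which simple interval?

augmented 8th

Subtracting seven from the interval number removes an octave: 15 − 7 = 8.
That makes an augmented fifteenth a compound augmented octave — an octave plus an augmented octave.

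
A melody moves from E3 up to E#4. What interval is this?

augmented octave

E to E is the same letter name, plus an octave, so the interval is some kind of octave.
E3 to E#4 spans 13 semitones — one semitone wider than the perfect octave (12) — giving an augmented octave.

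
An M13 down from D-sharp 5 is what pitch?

F-sharp 3

Six letters down from D (plus an octave) reaches F.
Moving 21 semitones down from D#5 (the size of a major thirteenth) reaches F#3.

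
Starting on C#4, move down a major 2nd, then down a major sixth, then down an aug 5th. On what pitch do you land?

Gb2

Down a major second from C#4: B3 (2 semitones down).
A major sixth down from B3 is D3.
Down an augmented fifth from D3: Gb2 (8 semitones down).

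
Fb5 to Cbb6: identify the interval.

d5

F to C spans five letter names (F-G-A-B-C): a fifth.
Fb5 to Cbb6 spans 6 semitones — one semitone narrower than the perfect fifth (7) — giving a diminished fifth.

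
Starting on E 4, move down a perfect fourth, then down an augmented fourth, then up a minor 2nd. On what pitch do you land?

E4 down a perfect fourth → B3 (5 semitones).
An augmented fourth down from B3 is F3.
A minor second up from F3 is Gb3.

G flat 3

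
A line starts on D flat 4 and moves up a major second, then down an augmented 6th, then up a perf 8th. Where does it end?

G double-flat 4

Up a major second from Db4: Eb4 (2 semitones up).
An augmented sixth down from Eb4 is Gbb3.
A perfect octave up from Gbb3 is Gbb4.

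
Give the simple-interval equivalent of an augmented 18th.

A4

Subtracting seven from the interval number removes an octave: 18 − 14 = 4.
So an augmented eighteenth is 2 octaves plus an augmented fourth. The quality is unchanged.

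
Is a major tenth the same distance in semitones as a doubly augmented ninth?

Yes

A major tenth = 16 semitones = a doubly augmented ninth; enharmonically equal.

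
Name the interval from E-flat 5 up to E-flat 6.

perfect octave

E to E is the same letter name, plus an octave, so the interval is some kind of octave.
The perfect octave spans 12 semitones, and Eb5 to Eb6 is exactly 12 semitones — so this is a perfect octave.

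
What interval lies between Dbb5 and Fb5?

D to F spans three letter names (D-E-F) — that makes it a third of some quality.
The major third spans 4 semitones, and Dbb5 to Fb5 is exactly 4 semitones — so this is a major third.

major third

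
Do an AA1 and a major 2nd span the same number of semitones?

A doubly augmented unison spans 2 semitones, and a major second also spans 2 semitones — they're enharmonic.

Yes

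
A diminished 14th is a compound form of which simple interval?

diminished seventh

Subtracting seven from the interval number removes an octave: 14 − 7 = 7.
That makes a diminished fourteenth a compound diminished seventh — an octave plus a diminished seventh.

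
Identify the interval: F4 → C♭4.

Descending from F4 to Cb4 is the same interval as ascending Cb4 to F4.
C to F spans four letter names (C-D-E-F), so the interval is some kind of fourth.
A perfect fourth would be 5 semitones; Cb4 to F4 is 6, one semitone wider, so the interval is augmented.

A4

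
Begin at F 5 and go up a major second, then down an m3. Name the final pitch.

E 5

A major second up from F5 is G5.
A minor third down from G5 is E5.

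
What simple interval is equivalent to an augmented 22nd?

augmented 8th

Subtracting seven from the interval number removes an octave: 22 − 14 = 8.
So an augmented twenty-second is 2 octaves plus an augmented octave. The quality is unchanged.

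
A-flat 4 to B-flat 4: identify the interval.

A to B spans two letter names (A-B): a second.
Ab4 to Bb4 is 2 semitones, matching the major second exactly, so the quality is major.

major second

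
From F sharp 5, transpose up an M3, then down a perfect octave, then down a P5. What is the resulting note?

D sharp 4

Up a major third from F#5: A#5 (4 semitones up).
A#5 down a perfect octave → A#4 (12 semitones).
Down a perfect fifth from A#4: D#4 (7 semitones down).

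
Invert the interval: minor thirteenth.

major 3rd

First reduce the compound minor thirteenth to its simple form, a minor sixth.
Interval numbers invert to sum to nine: 6 + 3 = 9, so a sixth inverts to a third.
And minor becomes major under inversion, so we get a major third.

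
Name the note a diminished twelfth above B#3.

F#5

Five letters up from B (plus an octave) reaches F.
A diminished twelfth is 18 semitones; 18 semitones up from B#3 gives F#5.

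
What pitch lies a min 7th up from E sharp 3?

D sharp 4

The seventh takes the letter from E up to D.
A minor seventh is 10 semitones; 10 semitones up from E#3 gives D#4.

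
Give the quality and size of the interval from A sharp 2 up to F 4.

A to F spans six letter names (A-B-C-D-E-F), plus an octave, so the interval is some kind of thirteenth.
The major thirteenth is 21 semitones; here we have 19, two semitones narrower: diminished.
(Equivalently, a compound diminished sixth: a diminished sixth plus an octave.)

diminished thirteenth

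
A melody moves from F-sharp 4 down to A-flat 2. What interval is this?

A13

Descending from F#4 to Ab2 is the same interval as ascending Ab2 to F#4.
A to F spans six letter names (A-B-C-D-E-F), plus an octave, so the interval is some kind of thirteenth.
A major thirteenth would be 21 semitones; Ab2 to F#4 is 22, one semitone wider, so the interval is augmented.
(Equivalently, a compound augmented sixth: an augmented sixth plus an octave.)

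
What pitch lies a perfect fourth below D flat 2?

A flat 1

The fourth takes the letter from D down to A.
A perfect fourth spans 5 semitones, so from Db2 the target pitch is Ab1.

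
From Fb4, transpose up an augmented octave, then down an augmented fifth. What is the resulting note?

An augmented octave up from Fb4 is F5.
Down an augmented fifth from F5: Bbb4 (8 semitones down).

Bbb4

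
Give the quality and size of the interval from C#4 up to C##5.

C to C is the same letter name, plus an octave: an octave.
A perfect octave would be 12 semitones; C#4 to C##5 is 13, one semitone wider, so the interval is augmented.

A8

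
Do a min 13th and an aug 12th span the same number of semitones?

A minor thirteenth spans 20 semitones, and an augmented twelfth also spans 20 semitones — they're enharmonic.

Yes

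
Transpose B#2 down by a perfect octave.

B#1

For an octave the letter name doesn't change: still B, an octave down.
Moving 12 semitones down from B#2 (the size of a perfect octave) reaches B#1.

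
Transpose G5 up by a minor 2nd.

The second takes the letter from G up to A.
A minor second spans 1 semitone, so from G5 the target pitch is Ab5.

Ab5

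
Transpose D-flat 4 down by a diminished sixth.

F-sharp 3

Six letter names down from D: F.
Moving 7 semitones down from Db4 (the size of a diminished sixth) reaches F#3.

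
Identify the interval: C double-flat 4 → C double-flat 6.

C to C is the same letter name, plus 2 octaves, so the interval is some kind of fifteenth.
Counting semitones, Cbb4→Cbb6 is 24, which is the perfect fifteenth.
(Equivalently, a compound perfect octave: a perfect octave plus an octave.)

perfect 15th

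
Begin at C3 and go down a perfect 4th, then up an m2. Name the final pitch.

C3 down a perfect fourth → G2 (5 semitones).
A minor second up from G2 is Ab2.

Ab2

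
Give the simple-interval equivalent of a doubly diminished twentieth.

Take out 2 octaves (14 from the number): 20 − 14 = 6.
So a doubly diminished twentieth is 2 octaves plus a doubly diminished sixth. The quality is unchanged.

doubly diminished 6th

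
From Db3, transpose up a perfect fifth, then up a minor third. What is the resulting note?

Db3 up a perfect fifth → Ab3 (7 semitones).
Ab3 up a minor third → Cb4 (3 semitones).

Cb4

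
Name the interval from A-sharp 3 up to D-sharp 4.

P4

A to D spans four letter names (A-B-C-D) — that makes it a fourth of some quality.
The perfect fourth spans 5 semitones, and A#3 to D#4 is exactly 5 semitones — so this is a perfect fourth.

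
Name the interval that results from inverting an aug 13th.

diminished third

First reduce the compound augmented thirteenth to its simple form, an augmented sixth.
The rule of nine gives the new number: 9 − 6 = 3, so a sixth becomes a third.
And augmented becomes diminished under inversion, so we get a diminished third.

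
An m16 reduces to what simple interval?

Each octave removed subtracts seven from the number: 16 − 14 = 2.
So a minor sixteenth is 2 octaves plus a minor second. The quality is unchanged.

minor second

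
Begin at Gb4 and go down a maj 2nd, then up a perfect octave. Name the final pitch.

A major second down from Gb4 is Fb4.
Up a perfect octave from Fb4: Fb5 (12 semitones up).

Fb5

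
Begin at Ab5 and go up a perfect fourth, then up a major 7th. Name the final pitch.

C7

Ab5 up a perfect fourth → Db6 (5 semitones).
Up a major seventh from Db6: C7 (11 semitones up).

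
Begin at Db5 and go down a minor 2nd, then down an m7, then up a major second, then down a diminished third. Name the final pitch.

C##4

Down a minor second from Db5: C5 (1 semitone down).
Down a minor seventh from C5: D4 (10 semitones down).
Up a major second from D4: E4 (2 semitones up).
E4 down a diminished third → C##4 (2 semitones).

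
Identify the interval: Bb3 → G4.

B to G spans six letter names (B-C-D-E-F-G): a sixth.
Counting semitones, Bb3→G4 is 9, which is the major sixth.

major 6th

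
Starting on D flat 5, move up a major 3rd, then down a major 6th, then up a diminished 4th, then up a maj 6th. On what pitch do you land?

A major third up from Db5 is F5.
F5 down a major sixth → Ab4 (9 semitones).
Up a diminished fourth from Ab4: Dbb5 (4 semitones up).
A major sixth up from Dbb5 is Bbb5.

B double-flat 5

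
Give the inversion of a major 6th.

Inverted interval numbers add to nine, so a sixth pairs with a third (6 + 3 = 9).
And major becomes minor under inversion, so we get a minor third.

minor 3rd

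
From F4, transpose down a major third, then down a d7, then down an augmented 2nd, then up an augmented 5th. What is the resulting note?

Down a major third from F4: Db4 (4 semitones down).
Down a diminished seventh from Db4: E3 (9 semitones down).
E3 down an augmented second → Db3 (3 semitones).
Up an augmented fifth from Db3: A3 (8 semitones up).

A3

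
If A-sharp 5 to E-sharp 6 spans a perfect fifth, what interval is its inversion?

perfect 4th

Inverted interval numbers add to nine, so a fifth pairs with a fourth (5 + 4 = 9).
The quality also flips — perfect stays perfect — giving a perfect fourth.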